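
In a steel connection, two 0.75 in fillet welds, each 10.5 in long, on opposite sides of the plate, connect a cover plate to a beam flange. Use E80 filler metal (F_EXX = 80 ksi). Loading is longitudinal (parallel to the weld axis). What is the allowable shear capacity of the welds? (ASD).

Effective throat t_e = 0.707 × 0.75 = 0.5302 in.
Total length L = 21 in; A_we = 0.5302 × 21 = 11.14 in².
F_nw = 0.6 F_EXX = 0.6 × 80 = 48 ksi.
R_n = 48 × 11.14 = 534.5 kips; R_n/Ω = 534.5/2.0 = 267.2 kips.

R_n/Ω ≈ 267 kips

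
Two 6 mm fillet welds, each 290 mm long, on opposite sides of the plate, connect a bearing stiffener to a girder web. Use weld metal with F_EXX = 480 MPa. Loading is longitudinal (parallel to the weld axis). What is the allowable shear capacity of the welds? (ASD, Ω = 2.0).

R_n/Ω ≈ 354 kN

Effective throat t_e = 0.707 × 6 = 4.242 mm.
Total length L = 580 mm; A_we = 4.242 × 580 = 2460 mm².
F_nw = 0.6 F_EXX = 0.6 × 480 = 288 MPa.
R_n = 288 × 2460 × 10⁻³ = 708.6 kN; R_n/Ω = 708.6/2.0 = 354.3 kN.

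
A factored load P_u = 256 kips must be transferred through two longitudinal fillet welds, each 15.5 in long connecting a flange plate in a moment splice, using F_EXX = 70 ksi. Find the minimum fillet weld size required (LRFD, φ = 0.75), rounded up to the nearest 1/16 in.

Total weld length L = 31 in.
Required throat t_e = P_u / (φ × 0.6 F_EXX × L) = 256 / (0.75 × 0.6 × 70 × 31) = 0.2622 in.
Required leg w = t_e / 0.707 = 0.3708 in → use 3/8 in.

w = 3/8 in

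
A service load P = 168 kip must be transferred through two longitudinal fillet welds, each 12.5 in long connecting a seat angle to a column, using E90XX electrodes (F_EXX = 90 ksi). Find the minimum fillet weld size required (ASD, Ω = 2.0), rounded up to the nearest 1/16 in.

w = 3/8 in

Total weld length L = 25 in.
Required throat t_e = P × Ω / (0.6 F_EXX × L) = 168 × 2.0 / (0.6 × 90 × 25) = 0.2489 in.
Required leg w = t_e / 0.707 = 0.352 in → use 3/8 in.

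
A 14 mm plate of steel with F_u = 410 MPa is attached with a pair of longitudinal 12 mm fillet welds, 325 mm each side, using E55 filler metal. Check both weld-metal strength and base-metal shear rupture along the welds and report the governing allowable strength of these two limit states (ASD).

E55XX → F_EXX = 550 MPa.
t_e = 0.707 × 12 = 8.484 mm; L = 650 mm.
Weld metal: R_n/Ω = (1/2.0) × 0.6 × 550 × 8.484 × 650 × 10⁻³ = 909.9 kN.
Base metal (shear rupture): R_n/Ω = (1/2.0) × 0.6 × 410 × 14 × 650 × 10⁻³ = 1119 kN.
Governing: weld metal.

R_n/Ω ≈ 910 kN (weld metal governs)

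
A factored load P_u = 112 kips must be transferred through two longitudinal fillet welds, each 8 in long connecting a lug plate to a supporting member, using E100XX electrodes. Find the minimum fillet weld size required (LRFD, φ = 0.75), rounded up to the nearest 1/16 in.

w = 1/4 in

E100XX → F_EXX = 100 ksi.
Total weld length L = 16 in.
Required throat t_e = P_u / (φ × 0.6 F_EXX × L) = 112 / (0.75 × 0.6 × 100 × 16) = 0.1556 in.
Required leg w = t_e / 0.707 = 0.22 in → use 1/4 in.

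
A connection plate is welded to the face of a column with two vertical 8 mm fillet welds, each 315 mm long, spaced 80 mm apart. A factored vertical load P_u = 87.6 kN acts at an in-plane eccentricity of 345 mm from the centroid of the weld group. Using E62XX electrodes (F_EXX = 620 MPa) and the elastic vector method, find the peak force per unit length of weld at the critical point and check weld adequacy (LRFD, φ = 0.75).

Total weld length L_w = 630 mm. Treat welds as unit-width lines.
Polar moment about centroid: J = 2[d³/12 + d(b/2)²] = 2[315³/12 + 315×40²] = 6217000 mm³.
Direct shear f_v = P/L_w = 87.6×10³ / 630 = 139 N/mm (vertical).
Torsion M = P·e = 87.6×10³ × 345 = 30222000 N·mm.
Critical point at (x, y) = (40, 157.5) from centroid. f_tx = M·y/J = 765.6 N/mm; f_ty = M·x/J = 194.4 N/mm.
Resultant f_max = √[f_tx² + (f_v + f_ty)²] = √[765.6² + (139 + 194.4)²] = 835.1 N/mm.
Capacity per unit length: φr_n = 0.75 × 0.6 × 620 × (0.707 × 8) = 1578 N/mm.
835.1 ≤ 1578 → adequate.

f_max ≈ 835 N/mm; adequate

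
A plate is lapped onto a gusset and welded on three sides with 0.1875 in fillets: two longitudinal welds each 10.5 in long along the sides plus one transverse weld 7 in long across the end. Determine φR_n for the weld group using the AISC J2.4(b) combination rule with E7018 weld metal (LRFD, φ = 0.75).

E70XX → F_EXX = 70 ksi.
t_e = 0.707 × 0.1875 = 0.1326 in.
R_nwl = 0.6 × 70 × 0.1326 × 21 = 116.9 kip (longitudinal, 2 welds).
R_nwt = 0.6 × 70 × 0.1326 × 7 = 38.97 kip (transverse, base value).
(i) R_nwl + R_nwt = 155.9 kip; (ii) 0.85 R_nwl + 1.5 R_nwt = 157.8 kip.
R_n = max = 157.8 kip [governs: (ii)]; φR_n = 118.4 kip.

φR_n ≈ 118 kip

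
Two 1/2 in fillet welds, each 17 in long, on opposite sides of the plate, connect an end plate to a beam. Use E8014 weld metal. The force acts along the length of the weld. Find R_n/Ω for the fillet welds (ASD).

R_n/Ω ≈ 288 kips

E80XX → F_EXX = 80 ksi.
Effective throat t_e = 0.707 × 0.5 = 0.3535 in.
Total length L = 34 in; A_we = 0.3535 × 34 = 12.02 in².
F_nw = 0.6 F_EXX = 0.6 × 80 = 48 ksi.
R_n = 48 × 12.02 = 576.9 kips; R_n/Ω = 576.9/2.0 = 288.5 kips.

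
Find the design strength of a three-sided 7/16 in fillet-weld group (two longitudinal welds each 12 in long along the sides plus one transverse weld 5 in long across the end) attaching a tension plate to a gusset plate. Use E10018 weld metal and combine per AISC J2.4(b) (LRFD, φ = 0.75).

φR_n ≈ 404 kips

E100XX → F_EXX = 100 ksi.
t_e = 0.707 × 0.4375 = 0.3093 in.
R_nwl = 0.6 × 100 × 0.3093 × 24 = 445.4 kips (longitudinal, 2 welds).
R_nwt = 0.6 × 100 × 0.3093 × 5 = 92.79 kips (transverse, base value).
(i) R_nwl + R_nwt = 538.2 kips; (ii) 0.85 R_nwl + 1.5 R_nwt = 517.8 kips.
R_n = max = 538.2 kips [governs: (i)]; φR_n = 403.7 kips.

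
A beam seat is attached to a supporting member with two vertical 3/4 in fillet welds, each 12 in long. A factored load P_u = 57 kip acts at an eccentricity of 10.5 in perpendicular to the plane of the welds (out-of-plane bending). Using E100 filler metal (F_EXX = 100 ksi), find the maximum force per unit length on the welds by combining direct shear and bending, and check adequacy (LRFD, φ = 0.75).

f_max ≈ 12.7 kip/in; adequate

L_w = 2 × 12 = 24 in; section modulus (unit throat) S = 2 × L²/6 = 48 in².
Direct shear f_v = P/L_w = 57/24 = 2.375 kip/in.
Moment M = P × e = 57 × 10.5 = 598.5 kip·in; bending f_b = M/S = 12.47 kip/in.
f_max = √(f_v² + f_b²) = √(2.375² + 12.47²) = 12.69 kip/in.
φr_n = 0.75 × 0.6 × 100 × (0.707 × 0.75) = 23.86 kip/in → adequate.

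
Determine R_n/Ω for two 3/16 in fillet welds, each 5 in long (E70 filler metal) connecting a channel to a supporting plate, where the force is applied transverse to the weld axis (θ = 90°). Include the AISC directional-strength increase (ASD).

E70XX → F_EXX = 70 ksi.
t_e = 0.707 × 0.1875 = 0.1326 in; A_we = 0.1326 × 10 = 1.326 in².
Directional factor: 1.0 + 0.5 sin^1.5(90°) = 1.5.
F_nw = 0.6 × 70 × 1.5 = 63 ksi.
R_n/Ω = (63 × 1.326) / 2.0 = 41.76 kip.

R_n/Ω ≈ 41.8 kip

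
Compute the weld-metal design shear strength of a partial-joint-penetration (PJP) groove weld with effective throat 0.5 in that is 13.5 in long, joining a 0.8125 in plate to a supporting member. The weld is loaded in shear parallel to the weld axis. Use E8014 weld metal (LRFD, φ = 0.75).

E80XX → F_EXX = 80 ksi.
Effective throat (given) t_e = 0.5 in.
A_we = 0.5 × 13.5 = 6.75 in².
F_nw = 0.6 F_EXX = 48 ksi.
φR_n = 0.75 × 48 × 6.75 = 243 kips.

φR_n ≈ 243 kips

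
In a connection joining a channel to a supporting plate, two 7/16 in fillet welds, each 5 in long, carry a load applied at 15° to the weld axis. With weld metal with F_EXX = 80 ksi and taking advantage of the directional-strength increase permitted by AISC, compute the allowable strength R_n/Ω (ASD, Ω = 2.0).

t_e = 0.707 × 0.4375 = 0.3093 in; A_we = 0.3093 × 10 = 3.093 in².
Directional factor: 1.0 + 0.5 sin^1.5(15°) = 1.066.
F_nw = 0.6 × 80 × 1.066 = 51.16 ksi.
R_n/Ω = (51.16 × 3.093) / 2.0 = 79.12 kips.

R_n/Ω ≈ 79.1 kips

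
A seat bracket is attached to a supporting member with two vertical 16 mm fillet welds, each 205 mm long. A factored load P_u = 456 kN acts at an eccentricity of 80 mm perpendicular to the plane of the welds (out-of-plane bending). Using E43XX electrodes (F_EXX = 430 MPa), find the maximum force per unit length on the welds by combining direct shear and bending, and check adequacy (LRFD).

L_w = 2 × 205 = 410 mm; section modulus (unit throat) S = 2 × L²/6 = 14010 mm².
Direct shear f_v = P/L_w = 456×10³/410 = 1112 N/mm.
Moment M = P × e = 456×10³ × 80 = 36480000 N·mm; bending f_b = M/S = 2604 N/mm.
f_max = √(f_v² + f_b²) = √(1112² + 2604²) = 2832 N/mm.
φr_n = 0.75 × 0.6 × 430 × (0.707 × 16) = 2189 N/mm → NOT adequate.

f_max ≈ 2830 N/mm; NOT adequate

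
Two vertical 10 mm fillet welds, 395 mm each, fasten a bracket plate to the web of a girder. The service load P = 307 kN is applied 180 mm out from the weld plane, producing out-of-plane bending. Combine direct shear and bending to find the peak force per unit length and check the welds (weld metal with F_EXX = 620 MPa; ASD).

f_max ≈ 1130 N/mm; adequate

L_w = 2 × 395 = 790 mm; section modulus (unit throat) S = 2 × L²/6 = 52010 mm².
Direct shear f_v = P/L_w = 307×10³/790 = 388.6 N/mm.
Moment M = P × e = 307×10³ × 180 = 55260000 N·mm; bending f_b = M/S = 1063 N/mm.
f_max = √(f_v² + f_b²) = √(388.6² + 1063²) = 1131 N/mm.
r_n/Ω = (1/2.0) × 0.6 × 620 × (0.707 × 10) = 1315 N/mm → adequate.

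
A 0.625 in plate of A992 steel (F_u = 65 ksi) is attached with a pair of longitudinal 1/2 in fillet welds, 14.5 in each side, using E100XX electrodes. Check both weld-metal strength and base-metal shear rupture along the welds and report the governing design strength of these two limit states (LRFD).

E100XX → F_EXX = 100 ksi.
t_e = 0.707 × 0.5 = 0.3535 in; L = 29 in.
Weld metal: φR_n = 0.75 × 0.6 × 100 × 0.3535 × 29 = 461.3 kips.
Base metal (shear rupture): φR_n = 0.75 × 0.6 × 65 × 0.625 × 29 = 530.2 kips.
Governing: weld metal.

φR_n ≈ 461 kips (weld metal governs)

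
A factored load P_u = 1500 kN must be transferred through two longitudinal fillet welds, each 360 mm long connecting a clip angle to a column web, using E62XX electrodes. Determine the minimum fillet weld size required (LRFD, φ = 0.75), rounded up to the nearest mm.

E62XX → F_EXX = 620 MPa.
Total weld length L = 720 mm.
Required throat t_e = P_u / (φ × 0.6 F_EXX × L) = 1500 / (0.75 × 0.6 × 620 × 720 × 10⁻³) = 7.467 mm.
Required leg w = t_e / 0.707 = 10.56 mm → use 11 mm.

w = 11 mm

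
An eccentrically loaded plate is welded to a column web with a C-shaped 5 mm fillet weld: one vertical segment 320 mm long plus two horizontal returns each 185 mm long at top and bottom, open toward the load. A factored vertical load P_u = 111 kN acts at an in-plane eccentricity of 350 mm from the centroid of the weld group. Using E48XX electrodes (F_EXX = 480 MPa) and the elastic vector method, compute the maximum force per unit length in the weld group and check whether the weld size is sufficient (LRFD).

Total weld length L_w = 690 mm. Treat welds as unit-width lines.
Centroid: x̄ = 2×185×92.5 / 690 = 49.6 mm from the vertical weld.
Polar moment about centroid: J = I_x + I_y = [320³/12 + 2×185×160²] + [320×49.6² + 2(185³/12 + 185×42.9²)] = 14730000 mm³.
Direct shear f_v = P/L_w = 111×10³ / 690 = 160.9 N/mm (vertical).
Torsion M = P·e = 111×10³ × 350 = 38850000 N·mm.
Critical point at (x, y) = (135.4, 160) from centroid. f_tx = M·y/J = 422.1 N/mm; f_ty = M·x/J = 357.2 N/mm.
Resultant f_max = √[f_tx² + (f_v + f_ty)²] = √[422.1² + (160.9 + 357.2)²] = 668.3 N/mm.
Capacity per unit length: φr_n = 0.75 × 0.6 × 480 × (0.707 × 5) = 763.6 N/mm.
668.3 ≤ 763.6 → adequate.

f_max ≈ 668 N/mm; adequate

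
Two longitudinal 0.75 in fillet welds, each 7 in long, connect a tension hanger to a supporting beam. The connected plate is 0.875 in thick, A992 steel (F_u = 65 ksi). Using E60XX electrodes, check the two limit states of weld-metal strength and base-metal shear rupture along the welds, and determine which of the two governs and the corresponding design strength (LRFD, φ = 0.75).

E60XX → F_EXX = 60 ksi.
t_e = 0.707 × 0.75 = 0.5302 in; L = 14 in.
Weld metal: φR_n = 0.75 × 0.6 × 60 × 0.5302 × 14 = 200.4 kips.
Base metal (shear rupture): φR_n = 0.75 × 0.6 × 65 × 0.875 × 14 = 358.3 kips.
Governing: weld metal.

φR_n ≈ 200 kips (weld metal governs)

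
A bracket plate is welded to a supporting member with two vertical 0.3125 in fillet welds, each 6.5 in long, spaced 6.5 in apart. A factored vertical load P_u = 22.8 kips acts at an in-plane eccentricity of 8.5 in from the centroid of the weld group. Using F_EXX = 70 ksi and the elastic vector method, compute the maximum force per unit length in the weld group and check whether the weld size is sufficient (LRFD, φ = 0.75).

Total weld length L_w = 13 in. Treat welds as unit-width lines.
Polar moment about centroid: J = 2[d³/12 + d(b/2)²] = 2[6.5³/12 + 6.5×3.25²] = 183.1 in³.
Direct shear f_v = P/L_w = 22.8 / 13 = 1.754 kip/in (vertical).
Torsion M = P·e = 22.8 × 8.5 = 193.8 kip·in.
Critical point at (x, y) = (3.25, 3.25) from centroid. f_tx = M·y/J = 3.44 kip/in; f_ty = M·x/J = 3.44 kip/in.
Resultant f_max = √[f_tx² + (f_v + f_ty)²] = √[3.44² + (1.754 + 3.44)²] = 6.23 kip/in.
Capacity per unit length: φr_n = 0.75 × 0.6 × 70 × (0.707 × 0.3125) = 6.96 kip/in.
6.23 ≤ 6.96 → adequate.

f_max ≈ 6.23 kip/in; adequate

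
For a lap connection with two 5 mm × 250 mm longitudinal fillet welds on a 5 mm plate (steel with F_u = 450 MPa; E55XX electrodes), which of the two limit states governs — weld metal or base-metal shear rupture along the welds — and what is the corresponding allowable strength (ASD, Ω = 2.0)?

E55XX → F_EXX = 550 MPa.
t_e = 0.707 × 5 = 3.535 mm; L = 500 mm.
Weld metal: R_n/Ω = (1/2.0) × 0.6 × 550 × 3.535 × 500 × 10⁻³ = 291.6 kN.
Base metal (shear rupture): R_n/Ω = (1/2.0) × 0.6 × 450 × 5 × 500 × 10⁻³ = 337.5 kN.
Governing: weld metal.

R_n/Ω ≈ 292 kN (weld metal governs)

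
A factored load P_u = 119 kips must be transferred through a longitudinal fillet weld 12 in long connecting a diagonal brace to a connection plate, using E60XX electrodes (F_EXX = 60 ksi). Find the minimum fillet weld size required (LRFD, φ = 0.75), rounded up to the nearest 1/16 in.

w = 9/16 in

Total weld length L = 12 in.
Required throat t_e = P_u / (φ × 0.6 F_EXX × L) = 119 / (0.75 × 0.6 × 60 × 12) = 0.3673 in.
Required leg w = t_e / 0.707 = 0.5195 in → use 9/16 in.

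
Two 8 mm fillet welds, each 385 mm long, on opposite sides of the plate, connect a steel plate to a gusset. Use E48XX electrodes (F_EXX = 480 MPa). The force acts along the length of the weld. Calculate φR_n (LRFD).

φR_n ≈ 941 kN

Effective throat t_e = 0.707 × 8 = 5.656 mm.
Total length L = 770 mm; A_we = 5.656 × 770 = 4355 mm².
F_nw = 0.6 F_EXX = 0.6 × 480 = 288 MPa.
φR_n = 0.75 × 288 × 4355 × 10⁻³ = 940.7 kN.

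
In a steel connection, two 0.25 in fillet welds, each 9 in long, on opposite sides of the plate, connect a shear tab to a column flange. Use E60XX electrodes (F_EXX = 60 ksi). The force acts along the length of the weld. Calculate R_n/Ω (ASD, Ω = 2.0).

Effective throat t_e = 0.707 × 0.25 = 0.1767 in.
Total length L = 18 in; A_we = 0.1767 × 18 = 3.181 in².
F_nw = 0.6 F_EXX = 0.6 × 60 = 36 ksi.
R_n = 36 × 3.181 = 114.5 kips; R_n/Ω = 114.5/2.0 = 57.27 kips.

R_n/Ω ≈ 57.3 kips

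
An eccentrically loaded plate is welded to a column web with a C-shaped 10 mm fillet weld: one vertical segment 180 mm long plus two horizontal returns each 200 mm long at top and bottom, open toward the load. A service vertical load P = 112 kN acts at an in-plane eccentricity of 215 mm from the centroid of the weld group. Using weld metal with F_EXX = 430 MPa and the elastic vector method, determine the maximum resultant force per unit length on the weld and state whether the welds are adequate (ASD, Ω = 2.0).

Total weld length L_w = 580 mm. Treat welds as unit-width lines.
Centroid: x̄ = 2×200×100 / 580 = 68.97 mm from the vertical weld.
Polar moment about centroid: J = I_x + I_y = [180³/12 + 2×200×90²] + [180×68.97² + 2(200³/12 + 200×31.03²)] = 6301000 mm³.
Direct shear f_v = P/L_w = 112×10³ / 580 = 193.1 N/mm (vertical).
Torsion M = P·e = 112×10³ × 215 = 24080000 N·mm.
Critical point at (x, y) = (131, 90) from centroid. f_tx = M·y/J = 344 N/mm; f_ty = M·x/J = 500.8 N/mm.
Resultant f_max = √[f_tx² + (f_v + f_ty)²] = √[344² + (193.1 + 500.8)²] = 774.5 N/mm.
Capacity per unit length: r_n/Ω = (1/2.0) × 0.6 × 430 × (0.707 × 10) = 912 N/mm.
774.5 ≤ 912 → adequate.

f_max ≈ 774 N/mm; adequate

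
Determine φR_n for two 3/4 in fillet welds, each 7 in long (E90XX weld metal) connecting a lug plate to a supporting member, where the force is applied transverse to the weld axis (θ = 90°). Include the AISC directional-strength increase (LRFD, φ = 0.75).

φR_n ≈ 451 kip

E90XX → F_EXX = 90 ksi.
t_e = 0.707 × 0.75 = 0.5302 in; A_we = 0.5302 × 14 = 7.423 in².
Directional factor: 1.0 + 0.5 sin^1.5(90°) = 1.5.
F_nw = 0.6 × 90 × 1.5 = 81 ksi.
φR_n = 0.75 × 81 × 7.423 = 451 kip.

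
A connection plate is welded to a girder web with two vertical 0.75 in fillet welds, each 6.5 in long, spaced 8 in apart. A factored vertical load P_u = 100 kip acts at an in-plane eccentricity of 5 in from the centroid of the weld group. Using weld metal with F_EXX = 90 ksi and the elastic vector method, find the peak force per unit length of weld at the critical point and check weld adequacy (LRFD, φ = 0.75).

Total weld length L_w = 13 in. Treat welds as unit-width lines.
Polar moment about centroid: J = 2[d³/12 + d(b/2)²] = 2[6.5³/12 + 6.5×4²] = 253.8 in³.
Direct shear f_v = P/L_w = 100 / 13 = 7.692 kip/in (vertical).
Torsion M = P·e = 100 × 5 = 500 kip·in.
Critical point at (x, y) = (4, 3.25) from centroid. f_tx = M·y/J = 6.403 kip/in; f_ty = M·x/J = 7.881 kip/in.
Resultant f_max = √[f_tx² + (f_v + f_ty)²] = √[6.403² + (7.692 + 7.881)²] = 16.84 kip/in.
Capacity per unit length: φr_n = 0.75 × 0.6 × 90 × (0.707 × 0.75) = 21.48 kip/in.
16.84 ≤ 21.48 → adequate.

f_max ≈ 16.8 kip/in; adequate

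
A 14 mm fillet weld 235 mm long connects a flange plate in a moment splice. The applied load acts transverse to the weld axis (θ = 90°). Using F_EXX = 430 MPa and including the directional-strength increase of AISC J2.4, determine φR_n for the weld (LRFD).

φR_n ≈ 675 kN

t_e = 0.707 × 14 = 9.898 mm; A_we = 9.898 × 235 = 2326 mm².
Directional factor: 1.0 + 0.5 sin^1.5(90°) = 1.5.
F_nw = 0.6 × 430 × 1.5 = 387 MPa.
φR_n = 0.75 × 387 × 2326 × 10⁻³ = 675.1 kN.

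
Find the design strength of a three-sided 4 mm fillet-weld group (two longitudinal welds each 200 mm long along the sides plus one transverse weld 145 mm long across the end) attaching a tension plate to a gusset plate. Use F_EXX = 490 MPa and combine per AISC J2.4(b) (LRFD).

t_e = 0.707 × 4 = 2.828 mm.
R_nwl = 0.6 × 490 × 2.828 × 400 × 10⁻³ = 332.6 kN (longitudinal, 2 welds).
R_nwt = 0.6 × 490 × 2.828 × 145 × 10⁻³ = 120.6 kN (transverse, base value).
(i) R_nwl + R_nwt = 453.1 kN; (ii) 0.85 R_nwl + 1.5 R_nwt = 463.5 kN.
R_n = max = 463.5 kN [governs: (ii)]; φR_n = 347.6 kN.

φR_n ≈ 348 kN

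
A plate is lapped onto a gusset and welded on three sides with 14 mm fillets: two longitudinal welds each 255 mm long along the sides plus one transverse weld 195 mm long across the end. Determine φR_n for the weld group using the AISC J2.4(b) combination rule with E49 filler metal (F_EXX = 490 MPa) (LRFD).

φR_n ≈ 1580 kN

t_e = 0.707 × 14 = 9.898 mm.
R_nwl = 0.6 × 490 × 9.898 × 510 × 10⁻³ = 1484 kN (longitudinal, 2 welds).
R_nwt = 0.6 × 490 × 9.898 × 195 × 10⁻³ = 567.5 kN (transverse, base value).
(i) R_nwl + R_nwt = 2052 kN; (ii) 0.85 R_nwl + 1.5 R_nwt = 2113 kN.
R_n = max = 2113 kN [governs: (ii)]; φR_n = 1585 kN.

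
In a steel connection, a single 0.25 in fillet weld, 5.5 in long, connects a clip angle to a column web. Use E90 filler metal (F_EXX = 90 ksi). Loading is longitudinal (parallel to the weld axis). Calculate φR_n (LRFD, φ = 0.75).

Effective throat t_e = 0.707 × 0.25 = 0.1767 in.
Total length L = 5.5 in; A_we = 0.1767 × 5.5 = 0.9721 in².
F_nw = 0.6 F_EXX = 0.6 × 90 = 54 ksi.
φR_n = 0.75 × 54 × 0.9721 = 39.37 kip.

φR_n ≈ 39.4 kip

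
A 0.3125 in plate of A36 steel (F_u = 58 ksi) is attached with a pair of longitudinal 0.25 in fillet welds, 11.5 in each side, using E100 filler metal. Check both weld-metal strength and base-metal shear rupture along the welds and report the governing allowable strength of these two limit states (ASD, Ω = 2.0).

E100XX → F_EXX = 100 ksi.
t_e = 0.707 × 0.25 = 0.1767 in; L = 23 in.
Weld metal: R_n/Ω = (1/2.0) × 0.6 × 100 × 0.1767 × 23 = 122 kip.
Base metal (shear rupture): R_n/Ω = (1/2.0) × 0.6 × 58 × 0.3125 × 23 = 125.1 kip.
Governing: weld metal.

R_n/Ω ≈ 122 kip (weld metal governs)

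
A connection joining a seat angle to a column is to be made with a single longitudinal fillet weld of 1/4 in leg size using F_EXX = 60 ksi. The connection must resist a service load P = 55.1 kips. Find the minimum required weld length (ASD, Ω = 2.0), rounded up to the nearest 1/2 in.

Throat t_e = 0.707 × 0.25 = 0.1767 in.
r_n/Ω = (0.6 × 60 × 0.1767) / 2.0 = 3.181 kip/in.
L_req = P / (r_n/Ω) = 55.1 / 3.181 = 17.32 in total.
Round up → use L = 17.5 in.

L = 17.5 in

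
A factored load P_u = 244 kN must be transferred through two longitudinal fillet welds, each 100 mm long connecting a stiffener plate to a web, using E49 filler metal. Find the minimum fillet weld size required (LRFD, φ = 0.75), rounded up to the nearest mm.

E49XX → F_EXX = 490 MPa.
Total weld length L = 200 mm.
Required throat t_e = P_u / (φ × 0.6 F_EXX × L) = 244 / (0.75 × 0.6 × 490 × 200 × 10⁻³) = 5.533 mm.
Required leg w = t_e / 0.707 = 7.826 mm → use 8 mm.

w = 8 mm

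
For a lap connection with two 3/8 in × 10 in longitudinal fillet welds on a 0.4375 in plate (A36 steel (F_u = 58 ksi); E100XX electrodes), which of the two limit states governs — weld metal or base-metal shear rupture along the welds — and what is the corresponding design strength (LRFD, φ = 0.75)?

φR_n ≈ 228 kips (base-metal shear rupture governs)

E100XX → F_EXX = 100 ksi.
t_e = 0.707 × 0.375 = 0.2651 in; L = 20 in.
Weld metal: φR_n = 0.75 × 0.6 × 100 × 0.2651 × 20 = 238.6 kips.
Base metal (shear rupture): φR_n = 0.75 × 0.6 × 58 × 0.4375 × 20 = 228.4 kips.
Governing: base-metal shear rupture.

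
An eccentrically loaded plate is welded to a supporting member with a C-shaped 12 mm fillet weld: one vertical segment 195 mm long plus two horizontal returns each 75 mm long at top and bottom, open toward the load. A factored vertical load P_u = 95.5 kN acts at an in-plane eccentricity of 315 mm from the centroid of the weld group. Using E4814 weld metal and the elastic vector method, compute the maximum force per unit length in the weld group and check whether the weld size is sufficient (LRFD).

E48XX → F_EXX = 480 MPa.
Total weld length L_w = 345 mm. Treat welds as unit-width lines.
Centroid: x̄ = 2×75×37.5 / 345 = 16.3 mm from the vertical weld.
Polar moment about centroid: J = I_x + I_y = [195³/12 + 2×75×97.5²] + [195×16.3² + 2(75³/12 + 75×21.2²)] = 2233000 mm³.
Direct shear f_v = P/L_w = 95.5×10³ / 345 = 276.8 N/mm (vertical).
Torsion M = P·e = 95.5×10³ × 315 = 30082000 N·mm.
Critical point at (x, y) = (58.7, 97.5) from centroid. f_tx = M·y/J = 1313 N/mm; f_ty = M·x/J = 790.6 N/mm.
Resultant f_max = √[f_tx² + (f_v + f_ty)²] = √[1313² + (276.8 + 790.6)²] = 1692 N/mm.
Capacity per unit length: φr_n = 0.75 × 0.6 × 480 × (0.707 × 12) = 1833 N/mm.
1692 ≤ 1833 → adequate.

f_max ≈ 1690 N/mm; adequate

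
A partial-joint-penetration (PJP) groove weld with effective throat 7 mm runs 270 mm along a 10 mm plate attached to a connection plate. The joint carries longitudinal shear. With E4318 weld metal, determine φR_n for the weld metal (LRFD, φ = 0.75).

φR_n ≈ 366 kN

E43XX → F_EXX = 430 MPa.
Effective throat (given) t_e = 7 mm.
A_we = 7 × 270 = 1890 mm².
F_nw = 0.6 F_EXX = 258 MPa.
φR_n = 0.75 × 258 × 1890 × 10⁻³ = 365.7 kN.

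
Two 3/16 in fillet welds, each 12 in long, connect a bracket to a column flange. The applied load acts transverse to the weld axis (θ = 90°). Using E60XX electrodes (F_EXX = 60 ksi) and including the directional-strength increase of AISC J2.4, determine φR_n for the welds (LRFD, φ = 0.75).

φR_n ≈ 129 kips

t_e = 0.707 × 0.1875 = 0.1326 in; A_we = 0.1326 × 24 = 3.181 in².
Directional factor: 1.0 + 0.5 sin^1.5(90°) = 1.5.
F_nw = 0.6 × 60 × 1.5 = 54 ksi.
φR_n = 0.75 × 54 × 3.181 = 128.9 kips.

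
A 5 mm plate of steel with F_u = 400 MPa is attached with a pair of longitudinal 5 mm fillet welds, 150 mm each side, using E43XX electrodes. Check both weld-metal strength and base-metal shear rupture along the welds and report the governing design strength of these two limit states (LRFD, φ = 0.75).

φR_n ≈ 205 kN (weld metal governs)

E43XX → F_EXX = 430 MPa.
t_e = 0.707 × 5 = 3.535 mm; L = 300 mm.
Weld metal: φR_n = 0.75 × 0.6 × 430 × 3.535 × 300 × 10⁻³ = 205.2 kN.
Base metal (shear rupture): φR_n = 0.75 × 0.6 × 400 × 5 × 300 × 10⁻³ = 270 kN.
Governing: weld metal.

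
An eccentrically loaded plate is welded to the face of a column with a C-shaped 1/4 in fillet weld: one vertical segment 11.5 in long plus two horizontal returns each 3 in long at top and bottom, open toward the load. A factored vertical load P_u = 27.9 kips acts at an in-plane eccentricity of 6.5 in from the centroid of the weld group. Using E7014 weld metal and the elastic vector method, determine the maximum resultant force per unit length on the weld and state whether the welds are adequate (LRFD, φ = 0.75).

f_max ≈ 4.25 kip/in; adequate

E70XX → F_EXX = 70 ksi.
Total weld length L_w = 17.5 in. Treat welds as unit-width lines.
Centroid: x̄ = 2×3×1.5 / 17.5 = 0.5143 in from the vertical weld.
Polar moment about centroid: J = I_x + I_y = [11.5³/12 + 2×3×5.75²] + [11.5×0.5143² + 2(3³/12 + 3×0.9857²)] = 338.5 in³.
Direct shear f_v = P/L_w = 27.9 / 17.5 = 1.594 kip/in (vertical).
Torsion M = P·e = 27.9 × 6.5 = 181.35 kip·in.
Critical point at (x, y) = (2.486, 5.75) from centroid. f_tx = M·y/J = 3.081 kip/in; f_ty = M·x/J = 1.332 kip/in.
Resultant f_max = √[f_tx² + (f_v + f_ty)²] = √[3.081² + (1.594 + 1.332)²] = 4.249 kip/in.
Capacity per unit length: φr_n = 0.75 × 0.6 × 70 × (0.707 × 0.25) = 5.568 kip/in.
4.249 ≤ 5.568 → adequate.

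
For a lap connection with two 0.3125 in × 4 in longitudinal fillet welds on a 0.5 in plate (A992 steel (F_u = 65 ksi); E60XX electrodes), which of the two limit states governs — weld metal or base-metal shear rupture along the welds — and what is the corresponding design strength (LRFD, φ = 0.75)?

φR_n ≈ 47.7 kips (weld metal governs)

E60XX → F_EXX = 60 ksi.
t_e = 0.707 × 0.3125 = 0.2209 in; L = 8 in.
Weld metal: φR_n = 0.75 × 0.6 × 60 × 0.2209 × 8 = 47.72 kips.
Base metal (shear rupture): φR_n = 0.75 × 0.6 × 65 × 0.5 × 8 = 117 kips.
Governing: weld metal.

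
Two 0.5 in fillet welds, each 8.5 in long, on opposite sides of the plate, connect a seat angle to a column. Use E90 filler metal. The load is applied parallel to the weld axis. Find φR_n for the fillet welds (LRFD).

E90XX → F_EXX = 90 ksi.
Effective throat t_e = 0.707 × 0.5 = 0.3535 in.
Total length L = 17 in; A_we = 0.3535 × 17 = 6.01 in².
F_nw = 0.6 F_EXX = 0.6 × 90 = 54 ksi.
φR_n = 0.75 × 54 × 6.01 = 243.4 kip.

φR_n ≈ 243 kip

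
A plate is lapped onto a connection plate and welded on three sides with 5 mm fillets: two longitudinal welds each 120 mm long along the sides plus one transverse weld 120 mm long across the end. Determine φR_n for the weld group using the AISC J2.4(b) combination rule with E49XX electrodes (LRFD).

E49XX → F_EXX = 490 MPa.
t_e = 0.707 × 5 = 3.535 mm.
R_nwl = 0.6 × 490 × 3.535 × 240 × 10⁻³ = 249.4 kN (longitudinal, 2 welds).
R_nwt = 0.6 × 490 × 3.535 × 120 × 10⁻³ = 124.7 kN (transverse, base value).
(i) R_nwl + R_nwt = 374.1 kN; (ii) 0.85 R_nwl + 1.5 R_nwt = 399.1 kN.
R_n = max = 399.1 kN [governs: (ii)]; φR_n = 299.3 kN.

φR_n ≈ 299 kN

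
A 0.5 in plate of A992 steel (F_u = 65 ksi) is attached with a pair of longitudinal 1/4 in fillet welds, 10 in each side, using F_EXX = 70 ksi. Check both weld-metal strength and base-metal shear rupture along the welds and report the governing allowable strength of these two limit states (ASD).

t_e = 0.707 × 0.25 = 0.1767 in; L = 20 in.
Weld metal: R_n/Ω = (1/2.0) × 0.6 × 70 × 0.1767 × 20 = 74.23 kips.
Base metal (shear rupture): R_n/Ω = (1/2.0) × 0.6 × 65 × 0.5 × 20 = 195 kips.
Governing: weld metal.

R_n/Ω ≈ 74.2 kips (weld metal governs)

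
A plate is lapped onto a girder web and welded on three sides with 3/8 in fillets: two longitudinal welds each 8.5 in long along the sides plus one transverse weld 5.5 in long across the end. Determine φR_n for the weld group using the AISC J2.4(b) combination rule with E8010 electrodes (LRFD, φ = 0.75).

E80XX → F_EXX = 80 ksi.
t_e = 0.707 × 0.375 = 0.2651 in.
R_nwl = 0.6 × 80 × 0.2651 × 17 = 216.3 kips (longitudinal, 2 welds).
R_nwt = 0.6 × 80 × 0.2651 × 5.5 = 69.99 kips (transverse, base value).
(i) R_nwl + R_nwt = 286.3 kips; (ii) 0.85 R_nwl + 1.5 R_nwt = 288.9 kips.
R_n = max = 288.9 kips [governs: (ii)]; φR_n = 216.7 kips.

φR_n ≈ 217 kips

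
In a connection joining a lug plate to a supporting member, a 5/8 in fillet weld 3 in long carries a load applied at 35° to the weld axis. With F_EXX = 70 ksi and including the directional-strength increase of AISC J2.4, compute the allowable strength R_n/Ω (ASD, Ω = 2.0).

t_e = 0.707 × 0.625 = 0.4419 in; A_we = 0.4419 × 3 = 1.326 in².
Directional factor: 1.0 + 0.5 sin^1.5(35°) = 1.217.
F_nw = 0.6 × 70 × 1.217 = 51.12 ksi.
R_n/Ω = (51.12 × 1.326) / 2.0 = 33.88 kips.

R_n/Ω ≈ 33.9 kips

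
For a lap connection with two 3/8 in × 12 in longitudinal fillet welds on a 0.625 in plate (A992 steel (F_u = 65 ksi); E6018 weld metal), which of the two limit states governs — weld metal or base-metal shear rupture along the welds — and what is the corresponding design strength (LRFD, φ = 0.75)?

E60XX → F_EXX = 60 ksi.
t_e = 0.707 × 0.375 = 0.2651 in; L = 24 in.
Weld metal: φR_n = 0.75 × 0.6 × 60 × 0.2651 × 24 = 171.8 kips.
Base metal (shear rupture): φR_n = 0.75 × 0.6 × 65 × 0.625 × 24 = 438.8 kips.
Governing: weld metal.

φR_n ≈ 172 kips (weld metal governs)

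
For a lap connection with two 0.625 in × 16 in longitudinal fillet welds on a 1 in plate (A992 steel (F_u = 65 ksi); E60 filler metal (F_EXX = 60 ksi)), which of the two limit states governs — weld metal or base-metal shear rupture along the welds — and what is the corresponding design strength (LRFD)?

φR_n ≈ 382 kips (weld metal governs)

t_e = 0.707 × 0.625 = 0.4419 in; L = 32 in.
Weld metal: φR_n = 0.75 × 0.6 × 60 × 0.4419 × 32 = 381.8 kips.
Base metal (shear rupture): φR_n = 0.75 × 0.6 × 65 × 1 × 32 = 936 kips.
Governing: weld metal.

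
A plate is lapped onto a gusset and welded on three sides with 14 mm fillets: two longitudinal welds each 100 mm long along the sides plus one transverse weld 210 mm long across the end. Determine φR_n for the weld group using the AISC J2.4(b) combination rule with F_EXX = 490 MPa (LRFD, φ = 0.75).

φR_n ≈ 1060 kN

t_e = 0.707 × 14 = 9.898 mm.
R_nwl = 0.6 × 490 × 9.898 × 200 × 10⁻³ = 582 kN (longitudinal, 2 welds).
R_nwt = 0.6 × 490 × 9.898 × 210 × 10⁻³ = 611.1 kN (transverse, base value).
(i) R_nwl + R_nwt = 1193 kN; (ii) 0.85 R_nwl + 1.5 R_nwt = 1411 kN.
R_n = max = 1411 kN [governs: (ii)]; φR_n = 1059 kN.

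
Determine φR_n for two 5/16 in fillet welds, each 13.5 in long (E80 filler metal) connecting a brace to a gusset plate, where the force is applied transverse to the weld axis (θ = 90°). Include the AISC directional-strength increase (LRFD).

φR_n ≈ 322 kip

E80XX → F_EXX = 80 ksi.
t_e = 0.707 × 0.3125 = 0.2209 in; A_we = 0.2209 × 27 = 5.965 in².
Directional factor: 1.0 + 0.5 sin^1.5(90°) = 1.5.
F_nw = 0.6 × 80 × 1.5 = 72 ksi.
φR_n = 0.75 × 72 × 5.965 = 322.1 kip.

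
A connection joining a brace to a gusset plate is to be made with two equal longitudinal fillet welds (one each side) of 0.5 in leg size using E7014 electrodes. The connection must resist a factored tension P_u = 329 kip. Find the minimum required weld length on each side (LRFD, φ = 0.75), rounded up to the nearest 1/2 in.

L = 15 in on each side

E70XX → F_EXX = 70 ksi.
Throat t_e = 0.707 × 0.5 = 0.3535 in.
φr_n = 0.75 × 0.6 × 70 × 0.3535 = 11.14 kip/in.
L_req = P_u / φr_n = 329 / 11.14 = 29.55 in total.
Per side: 29.55 / 2 = 14.77 in.
Round up → use L = 15 in on each side.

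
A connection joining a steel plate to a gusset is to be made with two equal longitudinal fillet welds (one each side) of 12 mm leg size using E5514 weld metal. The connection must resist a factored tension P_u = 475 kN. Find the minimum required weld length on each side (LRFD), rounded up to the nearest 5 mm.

E55XX → F_EXX = 550 MPa.
Throat t_e = 0.707 × 12 = 8.484 mm.
φr_n = 0.75 × 0.6 × 550 × 8.484 × 10⁻³ = 2.1 kN/mm.
L_req = P_u / φr_n = 475 / 2.1 = 226.2 mm total.
Per side: 226.2 / 2 = 113.1 mm.
Round up → use L = 115 mm on each side.

L = 115 mm on each side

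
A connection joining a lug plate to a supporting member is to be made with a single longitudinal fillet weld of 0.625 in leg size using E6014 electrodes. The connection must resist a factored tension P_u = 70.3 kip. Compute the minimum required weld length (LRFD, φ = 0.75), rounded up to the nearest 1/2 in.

E60XX → F_EXX = 60 ksi.
Throat t_e = 0.707 × 0.625 = 0.4419 in.
φr_n = 0.75 × 0.6 × 60 × 0.4419 = 11.93 kip/in.
L_req = P_u / φr_n = 70.3 / 11.93 = 5.892 in total.
Round up → use L = 6 in.

L = 6 in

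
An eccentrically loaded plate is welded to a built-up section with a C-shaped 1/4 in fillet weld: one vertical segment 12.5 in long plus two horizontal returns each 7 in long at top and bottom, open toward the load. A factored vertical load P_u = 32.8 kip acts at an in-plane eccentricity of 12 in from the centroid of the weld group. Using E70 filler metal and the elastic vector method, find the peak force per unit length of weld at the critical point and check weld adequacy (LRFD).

E70XX → F_EXX = 70 ksi.
Total weld length L_w = 26.5 in. Treat welds as unit-width lines.
Centroid: x̄ = 2×7×3.5 / 26.5 = 1.849 in from the vertical weld.
Polar moment about centroid: J = I_x + I_y = [12.5³/12 + 2×7×6.25²] + [12.5×1.849² + 2(7³/12 + 7×1.651²)] = 847.7 in³.
Direct shear f_v = P/L_w = 32.8 / 26.5 = 1.238 kip/in (vertical).
Torsion M = P·e = 32.8 × 12 = 393.6 kip·in.
Critical point at (x, y) = (5.151, 6.25) from centroid. f_tx = M·y/J = 2.902 kip/in; f_ty = M·x/J = 2.392 kip/in.
Resultant f_max = √[f_tx² + (f_v + f_ty)²] = √[2.902² + (1.238 + 2.392)²] = 4.647 kip/in.
Capacity per unit length: φr_n = 0.75 × 0.6 × 70 × (0.707 × 0.25) = 5.568 kip/in.
4.647 ≤ 5.568 → adequate.

f_max ≈ 4.65 kip/in; adequate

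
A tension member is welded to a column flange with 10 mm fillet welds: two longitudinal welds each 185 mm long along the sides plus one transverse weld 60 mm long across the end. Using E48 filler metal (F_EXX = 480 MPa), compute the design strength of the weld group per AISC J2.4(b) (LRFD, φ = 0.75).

φR_n ≈ 657 kN

t_e = 0.707 × 10 = 7.07 mm.
R_nwl = 0.6 × 480 × 7.07 × 370 × 10⁻³ = 753.4 kN (longitudinal, 2 welds).
R_nwt = 0.6 × 480 × 7.07 × 60 × 10⁻³ = 122.2 kN (transverse, base value).
(i) R_nwl + R_nwt = 875.5 kN; (ii) 0.85 R_nwl + 1.5 R_nwt = 823.6 kN.
R_n = max = 875.5 kN [governs: (i)]; φR_n = 656.7 kN.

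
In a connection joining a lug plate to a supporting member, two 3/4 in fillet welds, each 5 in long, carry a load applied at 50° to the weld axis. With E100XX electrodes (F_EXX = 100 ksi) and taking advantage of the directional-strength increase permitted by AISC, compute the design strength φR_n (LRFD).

φR_n ≈ 319 kip

t_e = 0.707 × 0.75 = 0.5302 in; A_we = 0.5302 × 10 = 5.303 in².
Directional factor: 1.0 + 0.5 sin^1.5(50°) = 1.335.
F_nw = 0.6 × 100 × 1.335 = 80.11 ksi.
φR_n = 0.75 × 80.11 × 5.303 = 318.6 kip.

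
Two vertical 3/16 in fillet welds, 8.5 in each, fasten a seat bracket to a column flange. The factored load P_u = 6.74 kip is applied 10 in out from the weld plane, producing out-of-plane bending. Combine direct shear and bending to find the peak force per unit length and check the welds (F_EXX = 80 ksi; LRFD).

L_w = 2 × 8.5 = 17 in; section modulus (unit throat) S = 2 × L²/6 = 24.08 in².
Direct shear f_v = P/L_w = 6.74/17 = 0.3965 kip/in.
Moment M = P × e = 6.74 × 10 = 67.4 kip·in; bending f_b = M/S = 2.799 kip/in.
f_max = √(f_v² + f_b²) = √(0.3965² + 2.799²) = 2.827 kip/in.
φr_n = 0.75 × 0.6 × 80 × (0.707 × 0.1875) = 4.772 kip/in → adequate.

f_max ≈ 2.83 kip/in; adequate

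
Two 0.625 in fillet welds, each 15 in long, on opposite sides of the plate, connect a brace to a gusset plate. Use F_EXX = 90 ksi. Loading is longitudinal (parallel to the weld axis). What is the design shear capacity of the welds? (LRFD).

φR_n ≈ 537 kip

Effective throat t_e = 0.707 × 0.625 = 0.4419 in.
Total length L = 30 in; A_we = 0.4419 × 30 = 13.26 in².
F_nw = 0.6 F_EXX = 0.6 × 90 = 54 ksi.
φR_n = 0.75 × 54 × 13.26 = 536.9 kip.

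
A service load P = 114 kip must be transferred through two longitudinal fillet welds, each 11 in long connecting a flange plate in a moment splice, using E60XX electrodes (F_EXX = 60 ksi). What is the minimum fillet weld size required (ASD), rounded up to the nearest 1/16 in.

Total weld length L = 22 in.
Required throat t_e = P × Ω / (0.6 F_EXX × L) = 114 × 2.0 / (0.6 × 60 × 22) = 0.2879 in.
Required leg w = t_e / 0.707 = 0.4072 in → use 7/16 in.

w = 7/16 in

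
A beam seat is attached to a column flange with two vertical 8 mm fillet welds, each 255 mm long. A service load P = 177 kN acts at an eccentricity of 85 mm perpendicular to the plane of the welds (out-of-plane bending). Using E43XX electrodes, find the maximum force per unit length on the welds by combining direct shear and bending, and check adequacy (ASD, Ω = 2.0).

E43XX → F_EXX = 430 MPa.
L_w = 2 × 255 = 510 mm; section modulus (unit throat) S = 2 × L²/6 = 21680 mm².
Direct shear f_v = P/L_w = 177×10³/510 = 347.1 N/mm.
Moment M = P × e = 177×10³ × 85 = 15045000 N·mm; bending f_b = M/S = 694.1 N/mm.
f_max = √(f_v² + f_b²) = √(347.1² + 694.1²) = 776 N/mm.
r_n/Ω = (1/2.0) × 0.6 × 430 × (0.707 × 8) = 729.6 N/mm → NOT adequate.

f_max ≈ 776 N/mm; NOT adequate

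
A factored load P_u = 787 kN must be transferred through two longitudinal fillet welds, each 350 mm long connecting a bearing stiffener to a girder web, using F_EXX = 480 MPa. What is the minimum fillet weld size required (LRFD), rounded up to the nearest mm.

Total weld length L = 700 mm.
Required throat t_e = P_u / (φ × 0.6 F_EXX × L) = 787 / (0.75 × 0.6 × 480 × 700 × 10⁻³) = 5.205 mm.
Required leg w = t_e / 0.707 = 7.362 mm → use 8 mm.

w = 8 mm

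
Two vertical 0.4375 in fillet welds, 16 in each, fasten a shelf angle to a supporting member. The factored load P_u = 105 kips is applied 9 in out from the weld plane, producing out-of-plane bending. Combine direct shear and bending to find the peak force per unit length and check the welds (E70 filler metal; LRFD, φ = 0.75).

E70XX → F_EXX = 70 ksi.
L_w = 2 × 16 = 32 in; section modulus (unit throat) S = 2 × L²/6 = 85.33 in².
Direct shear f_v = P/L_w = 105/32 = 3.281 kip/in.
Moment M = P × e = 105 × 9 = 945 kip·in; bending f_b = M/S = 11.07 kip/in.
f_max = √(f_v² + f_b²) = √(3.281² + 11.07²) = 11.55 kip/in.
φr_n = 0.75 × 0.6 × 70 × (0.707 × 0.4375) = 9.743 kip/in → NOT adequate.

f_max ≈ 11.6 kip/in; NOT adequate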